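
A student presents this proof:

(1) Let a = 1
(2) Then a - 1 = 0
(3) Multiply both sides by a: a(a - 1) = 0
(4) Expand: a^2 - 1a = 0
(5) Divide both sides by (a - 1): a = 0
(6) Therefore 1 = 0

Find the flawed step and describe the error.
Step 5: Divide both sides by (a - 1): a = 0

Step 5 divides both sides by (a - 1). However, since a = 1, we have (a - 1) = 0. Division by zero is undefined, making this step invalid.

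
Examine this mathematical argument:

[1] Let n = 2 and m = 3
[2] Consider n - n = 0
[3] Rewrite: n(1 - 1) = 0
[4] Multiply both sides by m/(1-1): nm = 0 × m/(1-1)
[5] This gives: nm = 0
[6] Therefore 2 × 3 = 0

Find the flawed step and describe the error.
Step 4: Multiply both sides by m/(1-1): nm = 0 × m/(1-1)

Step 4 multiplies both sides by m/(1-1). However, 1-1 = 0, so this is multiplication by m/0, which is undefined. We cannot multiply by an undefined expression.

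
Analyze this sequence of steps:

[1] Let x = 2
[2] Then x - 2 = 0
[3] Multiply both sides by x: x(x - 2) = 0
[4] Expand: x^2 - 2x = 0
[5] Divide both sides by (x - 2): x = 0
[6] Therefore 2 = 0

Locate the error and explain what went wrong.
Step 5: Divide both sides by (x - 2): x = 0

Step 5 divides both sides by (x - 2). However, since x = 2, we have (x - 2) = 0. Division by zero is undefined, making this step invalid.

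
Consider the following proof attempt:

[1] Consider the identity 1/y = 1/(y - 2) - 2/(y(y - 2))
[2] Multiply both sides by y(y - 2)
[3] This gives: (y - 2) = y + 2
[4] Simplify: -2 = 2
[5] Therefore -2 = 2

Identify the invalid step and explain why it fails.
Step 3: This gives: (y - 2) = y + 2

Step 3 makes a sign error when clearing denominators. Multiplying -2/(y(y - 2)) by y(y - 2) gives -2, not +2. The correct result is (y - 2) = y - 2, which is trivially true, not (y - 2) = y + 2. (Step 1 is a valid identity: 1/(y - 2) - 2/(y(y - 2)) = (y - 2)/(y(y - 2)) = 1/y.)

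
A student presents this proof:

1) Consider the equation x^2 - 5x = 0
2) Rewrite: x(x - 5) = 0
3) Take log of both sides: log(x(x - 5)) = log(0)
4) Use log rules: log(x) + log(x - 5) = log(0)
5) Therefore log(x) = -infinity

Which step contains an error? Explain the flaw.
Step 3: Take log of both sides: log(x(x - 5)) = log(0)

Step 3 takes the logarithm of both sides, resulting in log(0) on the right side. The logarithm is only defined for positive numbers; log(0) is undefined (approaches negative infinity). This operation is invalid.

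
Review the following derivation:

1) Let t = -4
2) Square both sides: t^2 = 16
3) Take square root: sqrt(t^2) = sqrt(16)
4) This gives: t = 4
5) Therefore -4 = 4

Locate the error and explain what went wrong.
Step 4: This gives: t = 4

Step 4 incorrectly states that sqrt(t^2) = t. The correct identity is sqrt(t^2) = |t|. Since t = -4 < 0, we have sqrt(t^2) = |-4| = 4, not t = -4.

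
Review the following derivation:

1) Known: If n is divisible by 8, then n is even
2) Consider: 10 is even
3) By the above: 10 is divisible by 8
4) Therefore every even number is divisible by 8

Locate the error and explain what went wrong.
Step 3: By the above: 10 is divisible by 8

Step 3 commits the fallacy of affirming the consequent. The known fact 'divisible by 8 → even' does NOT imply 'even → divisible by 8'. That would be the converse, which is false. For example, 10 is even but 10 ÷ 8 = 1.25, which is not an integer.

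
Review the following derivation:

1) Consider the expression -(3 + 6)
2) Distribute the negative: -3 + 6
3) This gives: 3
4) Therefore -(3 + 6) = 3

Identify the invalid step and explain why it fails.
Step 2: Distribute the negative: -3 + 6

Step 2 incorrectly distributes the negative sign. The correct distribution is -(3 + 6) = -3 - 6 = -9. The negative must be applied to both terms, not just the first. The error treats -(3 + 6) as -3 + 6, which equals 3 instead of -9.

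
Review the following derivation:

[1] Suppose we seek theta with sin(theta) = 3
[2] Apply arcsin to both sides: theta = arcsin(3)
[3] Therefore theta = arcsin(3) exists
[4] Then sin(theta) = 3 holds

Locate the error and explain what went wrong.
Step 2: Apply arcsin to both sides: theta = arcsin(3)

Step 2 applies arcsin to 3. However, arcsin(x) is only defined for x in [-1, 1] because sin(theta) can only produce values in that range. Since |3| > 1, arcsin(3) is undefined. There is no angle whose sine equals 3.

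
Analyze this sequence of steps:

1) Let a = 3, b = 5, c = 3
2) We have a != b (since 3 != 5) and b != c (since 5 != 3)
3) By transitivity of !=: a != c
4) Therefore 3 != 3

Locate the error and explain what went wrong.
Step 3: By transitivity of !=: a != c

Step 3 incorrectly applies transitivity to the '!=' relation. Transitivity states: if a R b and b R c, then a R c. However, '!=' is not transitive. Counterexample: 3 != 5 and 5 != 3, but 3 = 3 (both equal 3). Transitivity holds for relations like <, <=, =, but not for !=.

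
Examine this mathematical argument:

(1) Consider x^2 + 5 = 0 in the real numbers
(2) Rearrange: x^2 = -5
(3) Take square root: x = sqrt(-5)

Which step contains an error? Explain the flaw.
Step 3: Take square root: x = sqrt(-5)

Step 3 takes the square root of -5, which is negative. In the real number system, the square root of a negative number is undefined. The equation x^2 + 5 = 0 has no real solutions. Square roots of negative numbers only exist in the complex numbers.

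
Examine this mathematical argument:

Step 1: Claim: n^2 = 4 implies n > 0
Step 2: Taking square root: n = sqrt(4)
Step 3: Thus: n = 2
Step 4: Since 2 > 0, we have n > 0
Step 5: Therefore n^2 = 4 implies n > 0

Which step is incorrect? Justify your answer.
Step 2: Taking square root: n = sqrt(4)

Step 2 takes the square root and assumes the positive root only. The equation n^2 = 4 actually has two solutions: n = 2 and n = -2. The proof silently assumes n > 0 without justification, then uses this assumption to conclude n > 0, which is circular. The counterexample n = -2 shows the claim is false.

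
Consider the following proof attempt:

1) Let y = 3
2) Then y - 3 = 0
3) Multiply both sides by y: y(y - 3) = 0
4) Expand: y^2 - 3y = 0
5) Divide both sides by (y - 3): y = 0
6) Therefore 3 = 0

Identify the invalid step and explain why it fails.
Step 5: Divide both sides by (y - 3): y = 0

Step 5 divides both sides by (y - 3). However, since y = 3, we have (y - 3) = 0. Division by zero is undefined, making this step invalid.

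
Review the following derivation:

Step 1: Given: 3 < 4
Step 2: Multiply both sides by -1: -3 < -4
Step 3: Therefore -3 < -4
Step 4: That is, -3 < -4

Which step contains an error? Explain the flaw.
Step 2: Multiply both sides by -1: -3 < -4

Step 2 multiplies both sides by -1 but fails to reverse the inequality sign. When multiplying (or dividing) an inequality by a negative number, the direction must be reversed. Since 3 < 4, we should get -3 > -4, i.e., -3 > -4.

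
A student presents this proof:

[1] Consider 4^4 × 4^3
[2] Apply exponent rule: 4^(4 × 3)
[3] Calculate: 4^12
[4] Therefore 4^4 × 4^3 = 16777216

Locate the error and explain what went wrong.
Step 2: Apply exponent rule: 4^(4 × 3)

Step 2 incorrectly states that a^b × a^c = a^(b×c). The correct rule is a^b × a^c = a^(b+c). The actual value is 4^4 × 4^3 = 4^7 = 16384, not 4^12 = 16777216.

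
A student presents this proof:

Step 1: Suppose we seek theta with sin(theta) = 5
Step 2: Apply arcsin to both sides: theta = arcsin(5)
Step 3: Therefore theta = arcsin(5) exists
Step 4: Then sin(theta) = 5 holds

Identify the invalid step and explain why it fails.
Step 2: Apply arcsin to both sides: theta = arcsin(5)

Step 2 applies arcsin to 5. However, arcsin(x) is only defined for x in [-1, 1] because sin(theta) can only produce values in that range. Since |5| > 1, arcsin(5) is undefined. There is no angle whose sine equals 5.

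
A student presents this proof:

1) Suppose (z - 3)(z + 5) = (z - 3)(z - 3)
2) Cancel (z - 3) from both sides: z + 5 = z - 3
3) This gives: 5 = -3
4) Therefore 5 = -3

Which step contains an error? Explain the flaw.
Step 2: Cancel (z - 3) from both sides: z + 5 = z - 3

Step 2 cancels (z - 3) from both sides. This is only valid if (z - 3) ≠ 0, i.e., z ≠ 3. When z = 3, both sides equal zero regardless of the other factors. The correct approach requires considering z = 3 as a separate case.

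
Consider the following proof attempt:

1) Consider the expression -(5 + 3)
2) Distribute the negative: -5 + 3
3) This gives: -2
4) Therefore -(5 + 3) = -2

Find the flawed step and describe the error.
Step 2: Distribute the negative: -5 + 3

Step 2 incorrectly distributes the negative sign. The correct distribution is -(5 + 3) = -5 - 3 = -8. The negative must be applied to both terms, not just the first. The error treats -(5 + 3) as -5 + 3, which equals -2 instead of -8.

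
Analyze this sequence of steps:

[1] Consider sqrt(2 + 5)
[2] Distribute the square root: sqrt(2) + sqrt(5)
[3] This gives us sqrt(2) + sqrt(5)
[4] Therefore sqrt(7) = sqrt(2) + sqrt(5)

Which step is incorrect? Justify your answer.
Step 2: Distribute the square root: sqrt(2) + sqrt(5)

Step 2 incorrectly 'distributes' the square root over addition. The square root function does not distribute: sqrt(a + b) ≠ sqrt(a) + sqrt(b). In fact, sqrt(2 + 5) = sqrt(7) ≈ 2.6458, while sqrt(2) + sqrt(5) ≈ 3.6503.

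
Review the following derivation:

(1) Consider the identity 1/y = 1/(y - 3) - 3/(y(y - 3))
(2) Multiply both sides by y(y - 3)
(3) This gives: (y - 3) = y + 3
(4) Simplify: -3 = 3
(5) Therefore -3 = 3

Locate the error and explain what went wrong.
Step 3: This gives: (y - 3) = y + 3

Step 3 makes a sign error when clearing denominators. Multiplying -3/(y(y - 3)) by y(y - 3) gives -3, not +3. The correct result is (y - 3) = y - 3, which is trivially true, not (y - 3) = y + 3. (Step 1 is a valid identity: 1/(y - 3) - 3/(y(y - 3)) = (y - 3)/(y(y - 3)) = 1/y.)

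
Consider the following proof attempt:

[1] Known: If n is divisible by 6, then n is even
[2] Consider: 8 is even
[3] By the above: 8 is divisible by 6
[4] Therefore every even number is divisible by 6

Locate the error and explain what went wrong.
Step 3: By the above: 8 is divisible by 6

Step 3 commits the fallacy of affirming the consequent. The known fact 'divisible by 6 → even' does NOT imply 'even → divisible by 6'. That would be the converse, which is false. For example, 8 is even but 8 ÷ 6 = 1.33, which is not an integer.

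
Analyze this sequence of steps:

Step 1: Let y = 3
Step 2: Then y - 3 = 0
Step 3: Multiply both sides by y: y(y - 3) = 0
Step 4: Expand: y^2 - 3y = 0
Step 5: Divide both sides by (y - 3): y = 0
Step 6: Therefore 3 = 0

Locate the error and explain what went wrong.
Step 5: Divide both sides by (y - 3): y = 0

Step 5 divides both sides by (y - 3). However, since y = 3, we have (y - 3) = 0. Division by zero is undefined, making this step invalid.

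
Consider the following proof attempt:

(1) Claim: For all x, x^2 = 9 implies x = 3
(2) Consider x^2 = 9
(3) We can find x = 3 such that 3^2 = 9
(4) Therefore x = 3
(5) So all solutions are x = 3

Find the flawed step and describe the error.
Step 4: Therefore x = 3

Step 4 incorrectly concludes that x = 3 is the only solution. The proof shows that x = 3 is A solution (existence), but does not show it is the ONLY solution (uniqueness). In fact, x = -3 is also a solution since (-3)^2 = 9. Finding one solution doesn't prove there are no others.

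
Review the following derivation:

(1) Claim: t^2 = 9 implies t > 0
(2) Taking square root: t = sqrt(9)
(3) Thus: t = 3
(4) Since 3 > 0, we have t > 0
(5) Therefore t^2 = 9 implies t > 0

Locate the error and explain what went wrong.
Step 2: Taking square root: t = sqrt(9)

Step 2 takes the square root and assumes the positive root only. The equation t^2 = 9 actually has two solutions: t = 3 and t = -3. The proof silently assumes t > 0 without justification, then uses this assumption to conclude t > 0, which is circular. The counterexample t = -3 shows the claim is false.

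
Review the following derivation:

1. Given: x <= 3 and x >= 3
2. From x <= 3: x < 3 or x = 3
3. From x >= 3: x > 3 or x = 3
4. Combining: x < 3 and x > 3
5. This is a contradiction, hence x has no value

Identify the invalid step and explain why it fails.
Step 4: Combining: x < 3 and x > 3

Step 4 incorrectly combines the conditions. From x <= 3 and x >= 3, the intersection is x = 3. The error treats the 'or' cases as 'and' requirements. The correct conclusion is that x = 3 is the unique solution, not that no solution exists.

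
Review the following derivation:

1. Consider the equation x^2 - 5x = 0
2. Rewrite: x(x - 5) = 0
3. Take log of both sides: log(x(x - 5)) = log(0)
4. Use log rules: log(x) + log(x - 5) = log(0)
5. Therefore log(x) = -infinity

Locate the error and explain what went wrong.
Step 3: Take log of both sides: log(x(x - 5)) = log(0)

Step 3 takes the logarithm of both sides, resulting in log(0) on the right side. The logarithm is only defined for positive numbers; log(0) is undefined (approaches negative infinity). This operation is invalid.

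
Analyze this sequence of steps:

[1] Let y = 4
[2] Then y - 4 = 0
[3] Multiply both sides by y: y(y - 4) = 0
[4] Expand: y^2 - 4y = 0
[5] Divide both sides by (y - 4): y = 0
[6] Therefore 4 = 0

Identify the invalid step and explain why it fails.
Step 5: Divide both sides by (y - 4): y = 0

Step 5 divides both sides by (y - 4). However, since y = 4, we have (y - 4) = 0. Division by zero is undefined, making this step invalid.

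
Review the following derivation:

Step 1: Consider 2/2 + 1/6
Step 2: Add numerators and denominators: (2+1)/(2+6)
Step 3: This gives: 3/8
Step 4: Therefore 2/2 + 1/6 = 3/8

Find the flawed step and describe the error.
Step 2: Add numerators and denominators: (2+1)/(2+6)

Step 2 incorrectly adds fractions by separately adding numerators and denominators. This is wrong. The correct method requires a common denominator: 2/2 + 1/6 = (2×6 + 1×2)/(2×6) = 14/12 = 7/6. The method used gives 3/8, which is different.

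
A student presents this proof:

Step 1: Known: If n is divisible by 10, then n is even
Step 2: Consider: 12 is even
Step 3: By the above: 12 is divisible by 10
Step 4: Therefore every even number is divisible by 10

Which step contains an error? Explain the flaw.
Step 3: By the above: 12 is divisible by 10

Step 3 commits the fallacy of affirming the consequent. The known fact 'divisible by 10 → even' does NOT imply 'even → divisible by 10'. That would be the converse, which is false. For example, 12 is even but 12 ÷ 10 = 1.20, which is not an integer.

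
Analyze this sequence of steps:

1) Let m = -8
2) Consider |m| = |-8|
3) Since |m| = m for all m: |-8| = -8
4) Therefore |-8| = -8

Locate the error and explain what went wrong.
Step 3: Since |m| = m for all m: |-8| = -8

Step 3 incorrectly states that |m| = m for all m. The correct definition is |m| = m when m >= 0, and |m| = -m when m < 0. Since -8 < 0, we have |-8| = -(-8) = 8, not -8.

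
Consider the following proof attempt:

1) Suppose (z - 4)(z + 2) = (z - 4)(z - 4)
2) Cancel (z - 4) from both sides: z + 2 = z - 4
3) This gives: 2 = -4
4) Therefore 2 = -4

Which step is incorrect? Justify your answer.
Step 2: Cancel (z - 4) from both sides: z + 2 = z - 4

Step 2 cancels (z - 4) from both sides. This is only valid if (z - 4) ≠ 0, i.e., z ≠ 4. When z = 4, both sides equal zero regardless of the other factors. The correct approach requires considering z = 4 as a separate case.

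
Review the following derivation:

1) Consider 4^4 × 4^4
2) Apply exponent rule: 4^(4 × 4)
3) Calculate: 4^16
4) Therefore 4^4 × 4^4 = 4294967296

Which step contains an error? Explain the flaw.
Step 2: Apply exponent rule: 4^(4 × 4)

Step 2 incorrectly states that a^b × a^c = a^(b×c). The correct rule is a^b × a^c = a^(b+c). The actual value is 4^4 × 4^4 = 4^8 = 65536, not 4^16 = 4294967296.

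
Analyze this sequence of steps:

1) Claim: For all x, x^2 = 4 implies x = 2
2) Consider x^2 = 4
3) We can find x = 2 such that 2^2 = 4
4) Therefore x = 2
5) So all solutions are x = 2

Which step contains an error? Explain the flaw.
Step 4: Therefore x = 2

Step 4 incorrectly concludes that x = 2 is the only solution. The proof shows that x = 2 is A solution (existence), but does not show it is the ONLY solution (uniqueness). In fact, x = -2 is also a solution since (-2)^2 = 4. Finding one solution doesn't prove there are no others.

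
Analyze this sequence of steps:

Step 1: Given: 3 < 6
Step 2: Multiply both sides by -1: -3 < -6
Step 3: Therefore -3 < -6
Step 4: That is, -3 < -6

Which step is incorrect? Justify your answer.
Step 2: Multiply both sides by -1: -3 < -6

Step 2 multiplies both sides by -1 but fails to reverse the inequality sign. When multiplying (or dividing) an inequality by a negative number, the direction must be reversed. Since 3 < 6, we should get -3 > -6, i.e., -3 > -6.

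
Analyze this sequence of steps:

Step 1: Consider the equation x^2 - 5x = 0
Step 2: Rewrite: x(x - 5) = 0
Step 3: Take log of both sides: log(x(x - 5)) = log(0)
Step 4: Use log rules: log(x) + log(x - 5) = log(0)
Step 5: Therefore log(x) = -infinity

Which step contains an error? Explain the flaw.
Step 3: Take log of both sides: log(x(x - 5)) = log(0)

Step 3 takes the logarithm of both sides, resulting in log(0) on the right side. The logarithm is only defined for positive numbers; log(0) is undefined (approaches negative infinity). This operation is invalid.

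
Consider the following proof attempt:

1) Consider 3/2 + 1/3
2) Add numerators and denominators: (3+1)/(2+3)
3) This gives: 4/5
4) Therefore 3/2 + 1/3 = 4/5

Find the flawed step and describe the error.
Step 2: Add numerators and denominators: (3+1)/(2+3)

Step 2 incorrectly adds fractions by separately adding numerators and denominators. This is wrong. The correct method requires a common denominator: 3/2 + 1/3 = (3×3 + 1×2)/(2×3) = 11/6 = 11/6. The method used gives 4/5, which is different.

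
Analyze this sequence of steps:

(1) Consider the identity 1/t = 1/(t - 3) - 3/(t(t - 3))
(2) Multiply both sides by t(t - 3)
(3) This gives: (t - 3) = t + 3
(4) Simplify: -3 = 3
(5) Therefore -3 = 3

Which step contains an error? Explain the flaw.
Step 3: This gives: (t - 3) = t + 3

Step 3 makes a sign error when clearing denominators. Multiplying -3/(t(t - 3)) by t(t - 3) gives -3, not +3. The correct result is (t - 3) = t - 3, which is trivially true, not (t - 3) = t + 3. (Step 1 is a valid identity: 1/(t - 3) - 3/(t(t - 3)) = (t - 3)/(t(t - 3)) = 1/t.)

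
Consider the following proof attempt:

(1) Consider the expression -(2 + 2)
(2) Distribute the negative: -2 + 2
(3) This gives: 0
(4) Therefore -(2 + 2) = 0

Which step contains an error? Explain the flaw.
Step 2: Distribute the negative: -2 + 2

Step 2 incorrectly distributes the negative sign. The correct distribution is -(2 + 2) = -2 - 2 = -4. The negative must be applied to both terms, not just the first. The error treats -(2 + 2) as -2 + 2, which equals 0 instead of -4.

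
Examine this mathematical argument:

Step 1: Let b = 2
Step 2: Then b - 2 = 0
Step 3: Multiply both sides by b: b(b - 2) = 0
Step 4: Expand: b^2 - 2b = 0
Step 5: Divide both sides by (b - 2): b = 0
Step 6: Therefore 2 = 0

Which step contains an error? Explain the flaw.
Step 5: Divide both sides by (b - 2): b = 0

Step 5 divides both sides by (b - 2). However, since b = 2, we have (b - 2) = 0. Division by zero is undefined, making this step invalid.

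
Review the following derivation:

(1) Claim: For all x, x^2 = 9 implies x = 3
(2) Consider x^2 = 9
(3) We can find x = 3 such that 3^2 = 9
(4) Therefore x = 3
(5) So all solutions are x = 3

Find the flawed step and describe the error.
Step 4: Therefore x = 3

Step 4 incorrectly concludes that x = 3 is the only solution. The proof shows that x = 3 is A solution (existence), but does not show it is the ONLY solution (uniqueness). In fact, x = -3 is also a solution since (-3)^2 = 9. Finding one solution doesn't prove there are no others.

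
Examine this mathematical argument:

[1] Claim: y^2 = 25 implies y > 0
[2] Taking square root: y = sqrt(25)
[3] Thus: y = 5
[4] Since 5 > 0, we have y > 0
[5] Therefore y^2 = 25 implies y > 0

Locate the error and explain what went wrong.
Step 2: Taking square root: y = sqrt(25)

Step 2 takes the square root and assumes the positive root only. The equation y^2 = 25 actually has two solutions: y = 5 and y = -5. The proof silently assumes y > 0 without justification, then uses this assumption to conclude y > 0, which is circular. The counterexample y = -5 shows the claim is false.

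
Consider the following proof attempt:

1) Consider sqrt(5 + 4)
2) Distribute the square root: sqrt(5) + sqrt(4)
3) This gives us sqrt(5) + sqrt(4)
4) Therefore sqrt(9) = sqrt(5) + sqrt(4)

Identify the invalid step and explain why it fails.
Step 2: Distribute the square root: sqrt(5) + sqrt(4)

Step 2 incorrectly 'distributes' the square root over addition. The square root function does not distribute: sqrt(a + b) ≠ sqrt(a) + sqrt(b). In fact, sqrt(5 + 4) = sqrt(9) ≈ 3.0000, while sqrt(5) + sqrt(4) ≈ 4.2361.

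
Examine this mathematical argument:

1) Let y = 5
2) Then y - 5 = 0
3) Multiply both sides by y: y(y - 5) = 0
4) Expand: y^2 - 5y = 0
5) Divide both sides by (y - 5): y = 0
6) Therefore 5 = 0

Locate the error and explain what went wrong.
Step 5: Divide both sides by (y - 5): y = 0

Step 5 divides both sides by (y - 5). However, since y = 5, we have (y - 5) = 0. Division by zero is undefined, making this step invalid.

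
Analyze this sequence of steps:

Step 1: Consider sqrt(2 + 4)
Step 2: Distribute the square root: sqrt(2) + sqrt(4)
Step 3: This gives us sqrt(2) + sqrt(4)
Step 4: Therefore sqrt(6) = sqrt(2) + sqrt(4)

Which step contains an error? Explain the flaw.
Step 2: Distribute the square root: sqrt(2) + sqrt(4)

Step 2 incorrectly 'distributes' the square root over addition. The square root function does not distribute: sqrt(a + b) ≠ sqrt(a) + sqrt(b). In fact, sqrt(2 + 4) = sqrt(6) ≈ 2.4495, while sqrt(2) + sqrt(4) ≈ 3.4142.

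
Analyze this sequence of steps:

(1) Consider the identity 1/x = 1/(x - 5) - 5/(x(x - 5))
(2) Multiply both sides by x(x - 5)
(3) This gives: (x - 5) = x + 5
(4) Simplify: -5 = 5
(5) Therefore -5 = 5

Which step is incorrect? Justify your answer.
Step 3: This gives: (x - 5) = x + 5

Step 3 makes a sign error when clearing denominators. Multiplying -5/(x(x - 5)) by x(x - 5) gives -5, not +5. The correct result is (x - 5) = x - 5, which is trivially true, not (x - 5) = x + 5. (Step 1 is a valid identity: 1/(x - 5) - 5/(x(x - 5)) = (x - 5)/(x(x - 5)) = 1/x.)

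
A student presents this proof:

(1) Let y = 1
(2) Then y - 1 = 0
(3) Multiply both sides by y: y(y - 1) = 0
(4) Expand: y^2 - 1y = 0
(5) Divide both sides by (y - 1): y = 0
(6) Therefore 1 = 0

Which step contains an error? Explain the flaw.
Step 5: Divide both sides by (y - 1): y = 0

Step 5 divides both sides by (y - 1). However, since y = 1, we have (y - 1) = 0. Division by zero is undefined, making this step invalid.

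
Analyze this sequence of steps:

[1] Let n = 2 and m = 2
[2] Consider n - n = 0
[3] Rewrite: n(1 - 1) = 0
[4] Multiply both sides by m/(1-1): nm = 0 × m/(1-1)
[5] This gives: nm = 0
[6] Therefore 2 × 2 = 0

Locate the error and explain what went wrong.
Step 4: Multiply both sides by m/(1-1): nm = 0 × m/(1-1)

Step 4 multiplies both sides by m/(1-1). However, 1-1 = 0, so this is multiplication by m/0, which is undefined. We cannot multiply by an undefined expression.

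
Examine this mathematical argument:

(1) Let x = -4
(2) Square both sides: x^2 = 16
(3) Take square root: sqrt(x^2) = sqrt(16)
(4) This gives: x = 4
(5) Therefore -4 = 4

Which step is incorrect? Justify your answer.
Step 4: This gives: x = 4

Step 4 incorrectly states that sqrt(x^2) = x. The correct identity is sqrt(x^2) = |x|. Since x = -4 < 0, we have sqrt(x^2) = |-4| = 4, not x = -4.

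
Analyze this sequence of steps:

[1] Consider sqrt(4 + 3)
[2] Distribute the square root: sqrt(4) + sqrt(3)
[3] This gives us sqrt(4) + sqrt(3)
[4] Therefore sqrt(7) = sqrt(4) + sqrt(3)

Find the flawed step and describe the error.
Step 2: Distribute the square root: sqrt(4) + sqrt(3)

Step 2 incorrectly 'distributes' the square root over addition. The square root function does not distribute: sqrt(a + b) ≠ sqrt(a) + sqrt(b). In fact, sqrt(4 + 3) = sqrt(7) ≈ 2.6458, while sqrt(4) + sqrt(3) ≈ 3.7321.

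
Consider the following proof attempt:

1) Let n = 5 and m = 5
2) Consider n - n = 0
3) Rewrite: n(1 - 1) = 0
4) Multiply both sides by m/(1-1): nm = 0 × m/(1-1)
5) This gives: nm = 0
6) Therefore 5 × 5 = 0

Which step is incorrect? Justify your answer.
Step 4: Multiply both sides by m/(1-1): nm = 0 × m/(1-1)

Step 4 multiplies both sides by m/(1-1). However, 1-1 = 0, so this is multiplication by m/0, which is undefined. We cannot multiply by an undefined expression.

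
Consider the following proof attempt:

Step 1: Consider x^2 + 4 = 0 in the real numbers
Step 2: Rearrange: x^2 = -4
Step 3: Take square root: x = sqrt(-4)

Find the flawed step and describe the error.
Step 3: Take square root: x = sqrt(-4)

Step 3 takes the square root of -4, which is negative. In the real number system, the square root of a negative number is undefined. The equation x^2 + 4 = 0 has no real solutions. Square roots of negative numbers only exist in the complex numbers.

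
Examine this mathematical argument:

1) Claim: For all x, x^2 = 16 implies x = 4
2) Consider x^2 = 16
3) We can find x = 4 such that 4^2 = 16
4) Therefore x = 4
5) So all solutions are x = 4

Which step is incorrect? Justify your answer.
Step 4: Therefore x = 4

Step 4 incorrectly concludes that x = 4 is the only solution. The proof shows that x = 4 is A solution (existence), but does not show it is the ONLY solution (uniqueness). In fact, x = -4 is also a solution since (-4)^2 = 16. Finding one solution doesn't prove there are no others.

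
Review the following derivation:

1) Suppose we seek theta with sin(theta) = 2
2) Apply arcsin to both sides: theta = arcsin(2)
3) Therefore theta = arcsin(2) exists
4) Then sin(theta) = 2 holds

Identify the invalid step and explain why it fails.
Step 2: Apply arcsin to both sides: theta = arcsin(2)

Step 2 applies arcsin to 2. However, arcsin(x) is only defined for x in [-1, 1] because sin(theta) can only produce values in that range. Since |2| > 1, arcsin(2) is undefined. There is no angle whose sine equals 2.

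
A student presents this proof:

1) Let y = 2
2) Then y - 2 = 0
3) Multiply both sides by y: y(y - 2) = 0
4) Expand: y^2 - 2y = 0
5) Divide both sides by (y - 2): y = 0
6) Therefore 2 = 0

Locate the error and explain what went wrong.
Step 5: Divide both sides by (y - 2): y = 0

Step 5 divides both sides by (y - 2). However, since y = 2, we have (y - 2) = 0. Division by zero is undefined, making this step invalid.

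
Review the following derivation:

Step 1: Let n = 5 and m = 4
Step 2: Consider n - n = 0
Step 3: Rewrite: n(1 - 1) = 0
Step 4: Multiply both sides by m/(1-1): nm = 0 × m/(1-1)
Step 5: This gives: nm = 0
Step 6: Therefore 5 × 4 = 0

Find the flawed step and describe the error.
Step 4: Multiply both sides by m/(1-1): nm = 0 × m/(1-1)

Step 4 multiplies both sides by m/(1-1). However, 1-1 = 0, so this is multiplication by m/0, which is undefined. We cannot multiply by an undefined expression.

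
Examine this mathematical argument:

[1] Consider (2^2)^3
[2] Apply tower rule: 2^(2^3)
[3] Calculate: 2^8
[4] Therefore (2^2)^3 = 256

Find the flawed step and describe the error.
Step 2: Apply tower rule: 2^(2^3)

Step 2 incorrectly states that (a^b)^c = a^(b^c). The correct rule is (a^b)^c = a^(b×c). The actual value is (2^2)^3 = 2^6 = 64, not 2^8 = 256.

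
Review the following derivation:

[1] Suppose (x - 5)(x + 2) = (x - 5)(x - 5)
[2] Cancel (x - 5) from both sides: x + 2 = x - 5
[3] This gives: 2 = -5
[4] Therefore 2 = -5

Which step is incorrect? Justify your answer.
Step 2: Cancel (x - 5) from both sides: x + 2 = x - 5

Step 2 cancels (x - 5) from both sides. This is only valid if (x - 5) ≠ 0, i.e., x ≠ 5. When x = 5, both sides equal zero regardless of the other factors. The correct approach requires considering x = 5 as a separate case.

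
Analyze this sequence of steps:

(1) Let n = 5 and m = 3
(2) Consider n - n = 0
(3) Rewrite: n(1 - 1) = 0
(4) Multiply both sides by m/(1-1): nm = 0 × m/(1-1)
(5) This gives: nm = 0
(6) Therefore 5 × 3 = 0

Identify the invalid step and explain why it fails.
Step 4: Multiply both sides by m/(1-1): nm = 0 × m/(1-1)

Step 4 multiplies both sides by m/(1-1). However, 1-1 = 0, so this is multiplication by m/0, which is undefined. We cannot multiply by an undefined expression.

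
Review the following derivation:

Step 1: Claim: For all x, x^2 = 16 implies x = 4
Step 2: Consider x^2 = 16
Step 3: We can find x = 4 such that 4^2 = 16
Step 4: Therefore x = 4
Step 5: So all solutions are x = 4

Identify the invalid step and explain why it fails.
Step 4: Therefore x = 4

Step 4 incorrectly concludes that x = 4 is the only solution. The proof shows that x = 4 is A solution (existence), but does not show it is the ONLY solution (uniqueness). In fact, x = -4 is also a solution since (-4)^2 = 16. Finding one solution doesn't prove there are no others.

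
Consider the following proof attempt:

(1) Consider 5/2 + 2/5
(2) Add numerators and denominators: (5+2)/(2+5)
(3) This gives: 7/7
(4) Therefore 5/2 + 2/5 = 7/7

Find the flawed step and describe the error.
Step 2: Add numerators and denominators: (5+2)/(2+5)

Step 2 incorrectly adds fractions by separately adding numerators and denominators. This is wrong. The correct method requires a common denominator: 5/2 + 2/5 = (5×5 + 2×2)/(2×5) = 29/10 = 29/10. The method used gives 7/7, which is different.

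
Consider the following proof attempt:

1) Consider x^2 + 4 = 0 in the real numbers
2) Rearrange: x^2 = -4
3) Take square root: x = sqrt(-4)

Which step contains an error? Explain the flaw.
Step 3: Take square root: x = sqrt(-4)

Step 3 takes the square root of -4, which is negative. In the real number system, the square root of a negative number is undefined. The equation x^2 + 4 = 0 has no real solutions. Square roots of negative numbers only exist in the complex numbers.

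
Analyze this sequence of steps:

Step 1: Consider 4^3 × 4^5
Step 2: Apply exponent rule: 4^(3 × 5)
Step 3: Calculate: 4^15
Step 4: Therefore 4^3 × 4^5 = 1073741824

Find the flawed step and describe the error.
Step 2: Apply exponent rule: 4^(3 × 5)

Step 2 incorrectly states that a^b × a^c = a^(b×c). The correct rule is a^b × a^c = a^(b+c). The actual value is 4^3 × 4^5 = 4^8 = 65536, not 4^15 = 1073741824.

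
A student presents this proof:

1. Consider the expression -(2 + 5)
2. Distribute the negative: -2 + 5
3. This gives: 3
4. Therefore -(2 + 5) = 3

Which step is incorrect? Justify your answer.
Step 2: Distribute the negative: -2 + 5

Step 2 incorrectly distributes the negative sign. The correct distribution is -(2 + 5) = -2 - 5 = -7. The negative must be applied to both terms, not just the first. The error treats -(2 + 5) as -2 + 5, which equals 3 instead of -7.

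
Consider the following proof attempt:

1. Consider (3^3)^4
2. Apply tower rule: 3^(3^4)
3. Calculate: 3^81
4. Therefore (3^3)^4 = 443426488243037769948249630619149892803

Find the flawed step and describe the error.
Step 2: Apply tower rule: 3^(3^4)

Step 2 incorrectly states that (a^b)^c = a^(b^c). The correct rule is (a^b)^c = a^(b×c). The actual value is (3^3)^4 = 3^12 = 531441, not 3^81 = 443426488243037769948249630619149892803.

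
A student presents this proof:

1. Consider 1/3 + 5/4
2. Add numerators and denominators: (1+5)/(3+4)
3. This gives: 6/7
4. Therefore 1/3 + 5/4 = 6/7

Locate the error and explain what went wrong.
Step 2: Add numerators and denominators: (1+5)/(3+4)

Step 2 incorrectly adds fractions by separately adding numerators and denominators. This is wrong. The correct method requires a common denominator: 1/3 + 5/4 = (1×4 + 5×3)/(3×4) = 19/12 = 19/12. The method used gives 6/7, which is different.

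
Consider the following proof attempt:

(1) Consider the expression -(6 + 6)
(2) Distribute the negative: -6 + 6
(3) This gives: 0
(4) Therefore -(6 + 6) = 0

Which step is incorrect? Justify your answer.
Step 2: Distribute the negative: -6 + 6

Step 2 incorrectly distributes the negative sign. The correct distribution is -(6 + 6) = -6 - 6 = -12. The negative must be applied to both terms, not just the first. The error treats -(6 + 6) as -6 + 6, which equals 0 instead of -12.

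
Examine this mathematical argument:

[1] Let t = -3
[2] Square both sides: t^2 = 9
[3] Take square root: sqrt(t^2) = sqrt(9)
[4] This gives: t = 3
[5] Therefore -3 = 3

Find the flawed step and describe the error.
Step 4: This gives: t = 3

Step 4 incorrectly states that sqrt(t^2) = t. The correct identity is sqrt(t^2) = |t|. Since t = -3 < 0, we have sqrt(t^2) = |-3| = 3, not t = -3.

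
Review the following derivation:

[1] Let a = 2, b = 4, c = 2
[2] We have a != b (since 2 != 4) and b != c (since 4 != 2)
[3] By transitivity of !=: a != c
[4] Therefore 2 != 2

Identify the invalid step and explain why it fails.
Step 3: By transitivity of !=: a != c

Step 3 incorrectly applies transitivity to the '!=' relation. Transitivity states: if a R b and b R c, then a R c. However, '!=' is not transitive. Counterexample: 2 != 4 and 4 != 2, but 2 = 2 (both equal 2). Transitivity holds for relations like <, <=, =, but not for !=.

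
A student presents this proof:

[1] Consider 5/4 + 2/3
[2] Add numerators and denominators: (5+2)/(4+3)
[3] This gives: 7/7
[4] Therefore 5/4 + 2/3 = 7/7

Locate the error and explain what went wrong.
Step 2: Add numerators and denominators: (5+2)/(4+3)

Step 2 incorrectly adds fractions by separately adding numerators and denominators. This is wrong. The correct method requires a common denominator: 5/4 + 2/3 = (5×3 + 2×4)/(4×3) = 23/12 = 23/12. The method used gives 7/7, which is different.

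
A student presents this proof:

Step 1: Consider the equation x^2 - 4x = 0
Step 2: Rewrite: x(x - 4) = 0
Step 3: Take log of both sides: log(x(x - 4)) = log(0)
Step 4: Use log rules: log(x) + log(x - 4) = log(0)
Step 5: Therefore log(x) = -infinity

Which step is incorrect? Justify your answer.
Step 3: Take log of both sides: log(x(x - 4)) = log(0)

Step 3 takes the logarithm of both sides, resulting in log(0) on the right side. The logarithm is only defined for positive numbers; log(0) is undefined (approaches negative infinity). This operation is invalid.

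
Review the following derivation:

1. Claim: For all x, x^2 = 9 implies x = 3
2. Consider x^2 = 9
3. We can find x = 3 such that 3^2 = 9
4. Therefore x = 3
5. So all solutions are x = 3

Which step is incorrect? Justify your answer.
Step 4: Therefore x = 3

Step 4 incorrectly concludes that x = 3 is the only solution. The proof shows that x = 3 is A solution (existence), but does not show it is the ONLY solution (uniqueness). In fact, x = -3 is also a solution since (-3)^2 = 9. Finding one solution doesn't prove there are no others.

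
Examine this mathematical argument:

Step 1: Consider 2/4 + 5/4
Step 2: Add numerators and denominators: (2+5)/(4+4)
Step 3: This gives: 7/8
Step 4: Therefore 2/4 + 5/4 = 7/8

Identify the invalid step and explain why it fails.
Step 2: Add numerators and denominators: (2+5)/(4+4)

Step 2 incorrectly adds fractions by separately adding numerators and denominators. This is wrong. The correct method requires a common denominator: 2/4 + 5/4 = (2×4 + 5×4)/(4×4) = 28/16 = 7/4. The method used gives 7/8, which is different.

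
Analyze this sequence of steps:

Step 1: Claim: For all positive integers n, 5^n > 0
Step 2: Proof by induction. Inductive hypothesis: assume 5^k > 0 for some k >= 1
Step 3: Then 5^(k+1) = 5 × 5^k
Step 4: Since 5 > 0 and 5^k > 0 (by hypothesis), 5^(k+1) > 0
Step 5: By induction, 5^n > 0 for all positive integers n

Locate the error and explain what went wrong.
Step 5: By induction, 5^n > 0 for all positive integers n

Step 5 concludes the proof by induction, but no base case was ever established. A valid induction proof requires: (1) a base case proving 5^1 > 0, and (2) an inductive step showing IF 5^k > 0 THEN 5^(k+1) > 0. Steps 2-4 correctly establish the inductive step, but without the base case the conclusion in step 5 does not follow.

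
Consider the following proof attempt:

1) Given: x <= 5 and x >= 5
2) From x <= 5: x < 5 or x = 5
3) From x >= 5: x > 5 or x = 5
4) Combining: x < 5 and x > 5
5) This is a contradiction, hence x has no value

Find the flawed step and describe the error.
Step 4: Combining: x < 5 and x > 5

Step 4 incorrectly combines the conditions. From x <= 5 and x >= 5, the intersection is x = 5. The error treats the 'or' cases as 'and' requirements. The correct conclusion is that x = 5 is the unique solution, not that no solution exists.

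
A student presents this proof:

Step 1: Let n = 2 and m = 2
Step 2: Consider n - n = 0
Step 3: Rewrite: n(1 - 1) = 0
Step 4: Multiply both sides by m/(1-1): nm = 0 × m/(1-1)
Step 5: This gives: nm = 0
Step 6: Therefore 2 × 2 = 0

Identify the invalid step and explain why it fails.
Step 4: Multiply both sides by m/(1-1): nm = 0 × m/(1-1)

Step 4 multiplies both sides by m/(1-1). However, 1-1 = 0, so this is multiplication by m/0, which is undefined. We cannot multiply by an undefined expression.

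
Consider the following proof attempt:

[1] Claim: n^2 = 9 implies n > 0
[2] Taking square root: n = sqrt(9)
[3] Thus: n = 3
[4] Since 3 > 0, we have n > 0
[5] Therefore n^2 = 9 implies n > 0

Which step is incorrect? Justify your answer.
Step 2: Taking square root: n = sqrt(9)

Step 2 takes the square root and assumes the positive root only. The equation n^2 = 9 actually has two solutions: n = 3 and n = -3. The proof silently assumes n > 0 without justification, then uses this assumption to conclude n > 0, which is circular. The counterexample n = -3 shows the claim is false.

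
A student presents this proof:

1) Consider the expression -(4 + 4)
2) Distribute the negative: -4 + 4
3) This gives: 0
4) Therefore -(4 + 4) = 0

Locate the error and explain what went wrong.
Step 2: Distribute the negative: -4 + 4

Step 2 incorrectly distributes the negative sign. The correct distribution is -(4 + 4) = -4 - 4 = -8. The negative must be applied to both terms, not just the first. The error treats -(4 + 4) as -4 + 4, which equals 0 instead of -8.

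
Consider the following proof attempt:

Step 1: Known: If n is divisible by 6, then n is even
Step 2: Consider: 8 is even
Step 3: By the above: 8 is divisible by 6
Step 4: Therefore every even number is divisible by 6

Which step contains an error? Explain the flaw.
Step 3: By the above: 8 is divisible by 6

Step 3 commits the fallacy of affirming the consequent. The known fact 'divisible by 6 → even' does NOT imply 'even → divisible by 6'. That would be the converse, which is false. For example, 8 is even but 8 ÷ 6 = 1.33, which is not an integer.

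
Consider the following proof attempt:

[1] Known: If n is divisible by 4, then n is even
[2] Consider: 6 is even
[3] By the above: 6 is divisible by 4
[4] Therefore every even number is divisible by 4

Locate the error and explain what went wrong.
Step 3: By the above: 6 is divisible by 4

Step 3 commits the fallacy of affirming the consequent. The known fact 'divisible by 4 → even' does NOT imply 'even → divisible by 4'. That would be the converse, which is false. For example, 6 is even but 6 ÷ 4 = 1.50, which is not an integer.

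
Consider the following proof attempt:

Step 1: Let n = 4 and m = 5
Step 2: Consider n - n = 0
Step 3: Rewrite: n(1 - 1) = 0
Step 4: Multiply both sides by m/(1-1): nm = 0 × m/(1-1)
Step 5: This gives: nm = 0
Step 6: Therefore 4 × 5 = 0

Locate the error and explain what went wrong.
Step 4: Multiply both sides by m/(1-1): nm = 0 × m/(1-1)

Step 4 multiplies both sides by m/(1-1). However, 1-1 = 0, so this is multiplication by m/0, which is undefined. We cannot multiply by an undefined expression.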